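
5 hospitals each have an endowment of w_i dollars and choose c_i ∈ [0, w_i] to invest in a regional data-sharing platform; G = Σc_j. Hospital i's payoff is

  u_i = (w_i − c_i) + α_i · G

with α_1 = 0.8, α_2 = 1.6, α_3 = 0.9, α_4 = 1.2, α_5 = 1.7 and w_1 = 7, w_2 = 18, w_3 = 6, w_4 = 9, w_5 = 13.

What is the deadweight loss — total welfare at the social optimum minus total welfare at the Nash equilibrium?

∂u_i/∂c_i = α_i − 1, so hospital i contributes w_i if α_i > 1, else 0.
α_i > 1 for i ∈ {2, 4, 5}; NE contributions (0, 18, 0, 9, 13), G = 40.
W^NE = Σw_i − G^NE + (Σα_i)·G^NE = 53 + 5.2·40 = 261.
Planner: ∂(Σu_j)/∂c_i = Σα_j − 1 = 5.2 > 0, so everyone contributes w_i; G^SO = 53, W^SO = 53 + 5.2·53 = 328.6.
Deadweight loss = 67.6.

67.6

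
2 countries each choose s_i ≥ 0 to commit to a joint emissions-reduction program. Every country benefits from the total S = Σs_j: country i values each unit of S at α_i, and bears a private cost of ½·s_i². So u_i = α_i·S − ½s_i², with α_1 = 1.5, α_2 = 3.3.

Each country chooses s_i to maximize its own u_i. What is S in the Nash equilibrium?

Country i's FOC: ∂u_i/∂s_i = α_i − s_i = 0, so s_i* = α_i.
NE contributions = (1.5, 3.3); S = 4.8.

4.8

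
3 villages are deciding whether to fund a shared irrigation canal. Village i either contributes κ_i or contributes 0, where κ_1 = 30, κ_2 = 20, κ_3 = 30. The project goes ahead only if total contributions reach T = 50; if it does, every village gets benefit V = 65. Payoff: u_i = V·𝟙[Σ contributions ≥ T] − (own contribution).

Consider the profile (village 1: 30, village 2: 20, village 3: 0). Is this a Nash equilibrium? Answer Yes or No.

Yes

Total = 50 ≥ 50: provided.
Village 1 (pledges 30, payoff 35): dropping to 0 → total 20, payoff 0. No gain.
Village 2 (pledges 20, payoff 45): dropping to 0 → total 30, payoff 0. No gain.
Village 3 (pledges 0, payoff 65): pledging 30 → total 80, payoff 35. No gain.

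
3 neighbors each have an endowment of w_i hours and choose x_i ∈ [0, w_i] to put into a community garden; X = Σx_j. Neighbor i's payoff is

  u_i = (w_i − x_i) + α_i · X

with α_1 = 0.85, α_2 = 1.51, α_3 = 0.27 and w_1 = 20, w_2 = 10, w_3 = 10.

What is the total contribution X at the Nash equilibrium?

∂u_i/∂x_i = α_i − 1, so neighbor i contributes w_i if α_i > 1, else 0.
α_i > 1 for i ∈ {2}; NE contributions (0, 10, 0), X = 10.

10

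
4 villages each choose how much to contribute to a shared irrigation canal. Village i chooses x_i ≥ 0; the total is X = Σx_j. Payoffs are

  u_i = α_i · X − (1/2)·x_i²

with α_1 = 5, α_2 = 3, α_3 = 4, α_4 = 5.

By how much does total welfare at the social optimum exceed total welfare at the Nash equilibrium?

326.5

Village i's FOC: ∂u_i/∂x_i = α_i − x_i = 0, so x_i* = α_i.
NE contributions = (5, 3, 4, 5); X = 17.
W^NE = (Σα)·X − ½Σα_i² = 17² − ½·75 = 251.5.
Planner sets x_i = Σα_j = 17 for every i, so X^SO = 4·17 = 68.
W^SO = (Σα)·X^SO − ½·4·(Σα)² = (4/2)·17² = 578.
Deadweight loss = W^SO − W^NE = 326.5.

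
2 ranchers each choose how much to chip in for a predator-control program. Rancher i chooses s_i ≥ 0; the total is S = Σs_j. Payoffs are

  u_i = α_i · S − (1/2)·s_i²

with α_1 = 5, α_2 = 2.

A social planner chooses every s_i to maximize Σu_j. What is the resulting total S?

Planner FOC: ∂(Σu_j)/∂s_i = (Σα_j) − s_i = 0, so s_i^SO = Σα_j = 7 for every i; S^SO = 14.

14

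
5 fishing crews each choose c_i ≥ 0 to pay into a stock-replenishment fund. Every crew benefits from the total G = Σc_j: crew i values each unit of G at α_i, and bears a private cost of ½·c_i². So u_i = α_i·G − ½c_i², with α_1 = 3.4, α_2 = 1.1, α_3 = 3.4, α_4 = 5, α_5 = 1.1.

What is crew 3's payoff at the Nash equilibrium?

Crew i's FOC: ∂u_i/∂c_i = α_i − c_i = 0, so c_i* = α_i.
NE contributions = (3.4, 1.1, 3.4, 5, 1.1); G = 14.
u_3 = α_3·G − ½·(c_3)² = 3.4·14 − ½·3.4² = 41.82.

41.82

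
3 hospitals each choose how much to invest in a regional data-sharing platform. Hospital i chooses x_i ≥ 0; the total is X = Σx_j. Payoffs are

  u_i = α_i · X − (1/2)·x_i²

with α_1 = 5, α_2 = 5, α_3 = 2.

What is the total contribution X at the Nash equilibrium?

Hospital i's FOC: ∂u_i/∂x_i = α_i − x_i = 0, so x_i* = α_i.
NE contributions = (5, 5, 2); X = 12.

12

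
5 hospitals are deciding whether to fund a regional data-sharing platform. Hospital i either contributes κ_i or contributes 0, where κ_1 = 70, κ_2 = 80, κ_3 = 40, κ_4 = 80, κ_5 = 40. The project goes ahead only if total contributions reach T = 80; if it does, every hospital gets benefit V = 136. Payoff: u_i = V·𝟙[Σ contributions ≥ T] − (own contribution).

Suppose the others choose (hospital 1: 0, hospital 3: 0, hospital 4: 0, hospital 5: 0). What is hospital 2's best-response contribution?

Others' total = 0. Contributing 80 brings total to 80 ≥ 80: gain V − κ_2 = 56.
Best response: 80.

80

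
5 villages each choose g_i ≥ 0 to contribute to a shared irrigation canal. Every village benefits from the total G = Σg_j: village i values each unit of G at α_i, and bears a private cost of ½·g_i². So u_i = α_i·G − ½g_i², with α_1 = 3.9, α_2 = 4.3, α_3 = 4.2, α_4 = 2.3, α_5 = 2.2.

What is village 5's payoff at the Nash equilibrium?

Village i's FOC: ∂u_i/∂g_i = α_i − g_i = 0, so g_i* = α_i.
NE contributions = (3.9, 4.3, 4.2, 2.3, 2.2); G = 16.9.
u_5 = α_5·G − ½·(g_5)² = 2.2·16.9 − ½·2.2² = 34.76.

34.76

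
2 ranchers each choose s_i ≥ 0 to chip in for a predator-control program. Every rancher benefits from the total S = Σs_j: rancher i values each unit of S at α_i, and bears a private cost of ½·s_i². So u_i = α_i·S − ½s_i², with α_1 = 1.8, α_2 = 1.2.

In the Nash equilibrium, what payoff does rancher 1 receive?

3.78

Rancher i's FOC: ∂u_i/∂s_i = α_i − s_i = 0, so s_i* = α_i.
NE contributions = (1.8, 1.2); S = 3.
u_1 = α_1·S − ½·(s_1)² = 1.8·3 − ½·1.8² = 3.78.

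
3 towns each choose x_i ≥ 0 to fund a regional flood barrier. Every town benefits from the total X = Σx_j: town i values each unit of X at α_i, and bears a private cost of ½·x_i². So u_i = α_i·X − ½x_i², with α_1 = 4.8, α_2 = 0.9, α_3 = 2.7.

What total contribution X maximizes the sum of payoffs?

25.2

Planner FOC: ∂(Σu_j)/∂x_i = (Σα_j) − x_i = 0, so x_i^SO = Σα_j = 8.4 for every i; X^SO = 25.2.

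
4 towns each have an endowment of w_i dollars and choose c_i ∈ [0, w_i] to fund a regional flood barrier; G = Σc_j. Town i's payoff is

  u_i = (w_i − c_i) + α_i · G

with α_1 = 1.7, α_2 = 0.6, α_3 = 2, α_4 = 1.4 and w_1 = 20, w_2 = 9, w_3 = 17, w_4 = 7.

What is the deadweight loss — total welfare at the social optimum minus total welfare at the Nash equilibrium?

42.3

∂u_i/∂c_i = α_i − 1, so town i contributes w_i if α_i > 1, else 0.
α_i > 1 for i ∈ {1, 3, 4}; NE contributions (20, 0, 17, 7), G = 44.
W^NE = Σw_i − G^NE + (Σα_i)·G^NE = 53 + 4.7·44 = 259.8.
Planner: ∂(Σu_j)/∂c_i = Σα_j − 1 = 4.7 > 0, so everyone contributes w_i; G^SO = 53, W^SO = 53 + 4.7·53 = 302.1.
Deadweight loss = 42.3.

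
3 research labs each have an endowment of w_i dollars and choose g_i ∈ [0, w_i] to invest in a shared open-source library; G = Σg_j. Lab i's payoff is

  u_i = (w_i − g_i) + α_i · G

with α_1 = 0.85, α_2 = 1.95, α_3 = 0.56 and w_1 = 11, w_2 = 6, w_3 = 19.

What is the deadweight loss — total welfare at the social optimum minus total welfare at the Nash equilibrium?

∂u_i/∂g_i = α_i − 1, so lab i contributes w_i if α_i > 1, else 0.
α_i > 1 for i ∈ {2}; NE contributions (0, 6, 0), G = 6.
W^NE = Σw_i − G^NE + (Σα_i)·G^NE = 36 + 2.36·6 = 50.16.
Planner: ∂(Σu_j)/∂g_i = Σα_j − 1 = 2.36 > 0, so everyone contributes w_i; G^SO = 36, W^SO = 36 + 2.36·36 = 120.96.
Deadweight loss = 70.8.

70.8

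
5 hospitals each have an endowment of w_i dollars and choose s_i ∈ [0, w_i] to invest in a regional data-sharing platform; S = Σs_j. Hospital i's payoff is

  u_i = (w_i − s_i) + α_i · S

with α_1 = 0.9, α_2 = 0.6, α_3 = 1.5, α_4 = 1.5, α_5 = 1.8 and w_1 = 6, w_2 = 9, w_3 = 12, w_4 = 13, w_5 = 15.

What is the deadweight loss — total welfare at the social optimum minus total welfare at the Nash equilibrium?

79.5

∂u_i/∂s_i = α_i − 1, so hospital i contributes w_i if α_i > 1, else 0.
α_i > 1 for i ∈ {3, 4, 5}; NE contributions (0, 0, 12, 13, 15), S = 40.
W^NE = Σw_i − S^NE + (Σα_i)·S^NE = 55 + 5.3·40 = 267.
Planner: ∂(Σu_j)/∂s_i = Σα_j − 1 = 5.3 > 0, so everyone contributes w_i; S^SO = 55, W^SO = 55 + 5.3·55 = 346.5.
Deadweight loss = 79.5.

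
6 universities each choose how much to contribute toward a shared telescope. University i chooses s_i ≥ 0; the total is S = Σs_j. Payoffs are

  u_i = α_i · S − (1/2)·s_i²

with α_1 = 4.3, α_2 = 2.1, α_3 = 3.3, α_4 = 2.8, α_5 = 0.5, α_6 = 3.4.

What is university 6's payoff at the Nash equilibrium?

49.98

University i's FOC: ∂u_i/∂s_i = α_i − s_i = 0, so s_i* = α_i.
NE contributions = (4.3, 2.1, 3.3, 2.8, 0.5, 3.4); S = 16.4.
u_6 = α_6·S − ½·(s_6)² = 3.4·16.4 − ½·3.4² = 49.98.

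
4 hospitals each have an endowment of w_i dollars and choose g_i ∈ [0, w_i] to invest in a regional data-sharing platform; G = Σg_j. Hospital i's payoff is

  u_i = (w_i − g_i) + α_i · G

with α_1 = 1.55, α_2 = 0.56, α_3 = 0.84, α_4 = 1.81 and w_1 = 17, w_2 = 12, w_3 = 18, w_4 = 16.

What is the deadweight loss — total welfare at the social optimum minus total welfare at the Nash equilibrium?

112.8

∂u_i/∂g_i = α_i − 1, so hospital i contributes w_i if α_i > 1, else 0.
α_i > 1 for i ∈ {1, 4}; NE contributions (17, 0, 0, 16), G = 33.
W^NE = Σw_i − G^NE + (Σα_i)·G^NE = 63 + 3.76·33 = 187.08.
Planner: ∂(Σu_j)/∂g_i = Σα_j − 1 = 3.76 > 0, so everyone contributes w_i; G^SO = 63, W^SO = 63 + 3.76·63 = 299.88.
Deadweight loss = 112.8.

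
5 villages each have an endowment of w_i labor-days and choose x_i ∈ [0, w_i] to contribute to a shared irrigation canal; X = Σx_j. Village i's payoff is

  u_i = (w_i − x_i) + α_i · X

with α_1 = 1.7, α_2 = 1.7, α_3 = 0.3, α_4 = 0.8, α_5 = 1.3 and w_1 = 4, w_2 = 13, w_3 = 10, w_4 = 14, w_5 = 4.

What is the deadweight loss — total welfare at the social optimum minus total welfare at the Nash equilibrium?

115.2

∂u_i/∂x_i = α_i − 1, so village i contributes w_i if α_i > 1, else 0.
α_i > 1 for i ∈ {1, 2, 5}; NE contributions (4, 13, 0, 0, 4), X = 21.
W^NE = Σw_i − X^NE + (Σα_i)·X^NE = 45 + 4.8·21 = 145.8.
Planner: ∂(Σu_j)/∂x_i = Σα_j − 1 = 4.8 > 0, so everyone contributes w_i; X^SO = 45, W^SO = 45 + 4.8·45 = 261.
Deadweight loss = 115.2.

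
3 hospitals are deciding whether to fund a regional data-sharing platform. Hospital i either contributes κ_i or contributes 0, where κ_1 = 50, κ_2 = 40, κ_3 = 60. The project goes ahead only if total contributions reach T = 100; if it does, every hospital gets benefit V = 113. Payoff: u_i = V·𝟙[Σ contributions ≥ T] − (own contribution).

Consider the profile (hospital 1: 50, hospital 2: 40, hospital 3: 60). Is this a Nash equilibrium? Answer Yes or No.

No

Total = 150 ≥ 100: provided.
Hospital 1 (pledges 50, payoff 63): dropping to 0 → total 100, payoff 113. Profitable deviation.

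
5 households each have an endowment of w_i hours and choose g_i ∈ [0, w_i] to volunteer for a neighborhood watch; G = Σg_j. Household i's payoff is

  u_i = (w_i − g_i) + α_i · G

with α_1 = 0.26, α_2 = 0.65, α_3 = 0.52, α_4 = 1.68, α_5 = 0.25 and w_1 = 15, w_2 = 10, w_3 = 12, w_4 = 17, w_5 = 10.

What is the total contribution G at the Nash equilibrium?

17

∂u_i/∂g_i = α_i − 1, so household i contributes w_i if α_i > 1, else 0.
α_i > 1 for i ∈ {4}; NE contributions (0, 0, 0, 17, 0), G = 17.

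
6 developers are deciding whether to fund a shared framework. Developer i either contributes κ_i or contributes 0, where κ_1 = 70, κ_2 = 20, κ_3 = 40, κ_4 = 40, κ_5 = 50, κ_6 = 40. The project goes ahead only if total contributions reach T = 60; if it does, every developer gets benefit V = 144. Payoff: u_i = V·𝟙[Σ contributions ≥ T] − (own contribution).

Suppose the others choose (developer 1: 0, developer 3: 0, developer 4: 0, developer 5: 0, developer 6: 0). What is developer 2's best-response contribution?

Others' total = 0. Even contributing 20 gives 20 < 60: no benefit either way.
Best response: 0.

0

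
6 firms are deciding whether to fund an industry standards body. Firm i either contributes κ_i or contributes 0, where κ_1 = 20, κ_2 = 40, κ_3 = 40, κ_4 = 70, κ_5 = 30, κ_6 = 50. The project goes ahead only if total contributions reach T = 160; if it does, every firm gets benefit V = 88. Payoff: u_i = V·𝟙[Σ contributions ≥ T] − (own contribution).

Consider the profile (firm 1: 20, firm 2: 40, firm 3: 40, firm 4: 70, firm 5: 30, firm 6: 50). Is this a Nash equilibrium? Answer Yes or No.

No

Total = 250 ≥ 160: provided.
Firm 1 (pledges 20, payoff 68): dropping to 0 → total 230, payoff 88. Profitable deviation.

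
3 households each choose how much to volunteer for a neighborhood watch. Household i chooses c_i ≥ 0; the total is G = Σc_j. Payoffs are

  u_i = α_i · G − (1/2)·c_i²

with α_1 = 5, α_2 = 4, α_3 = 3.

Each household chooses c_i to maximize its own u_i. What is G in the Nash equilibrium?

Household i's FOC: ∂u_i/∂c_i = α_i − c_i = 0, so c_i* = α_i.
NE contributions = (5, 4, 3); G = 12.

12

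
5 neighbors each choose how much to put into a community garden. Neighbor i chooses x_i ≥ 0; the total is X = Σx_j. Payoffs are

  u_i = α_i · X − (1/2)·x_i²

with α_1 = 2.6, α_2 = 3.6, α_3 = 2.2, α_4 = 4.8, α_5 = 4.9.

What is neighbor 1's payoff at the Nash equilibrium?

Neighbor i's FOC: ∂u_i/∂x_i = α_i − x_i = 0, so x_i* = α_i.
NE contributions = (2.6, 3.6, 2.2, 4.8, 4.9); X = 18.1.
u_1 = α_1·X − ½·(x_1)² = 2.6·18.1 − ½·2.6² = 43.68.

43.68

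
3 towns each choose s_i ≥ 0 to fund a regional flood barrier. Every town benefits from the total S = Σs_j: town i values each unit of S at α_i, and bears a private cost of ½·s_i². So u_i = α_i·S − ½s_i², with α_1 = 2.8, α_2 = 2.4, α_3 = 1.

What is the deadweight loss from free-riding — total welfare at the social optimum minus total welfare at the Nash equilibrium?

Town i's FOC: ∂u_i/∂s_i = α_i − s_i = 0, so s_i* = α_i.
NE contributions = (2.8, 2.4, 1); S = 6.2.
W^NE = (Σα)·S − ½Σα_i² = 6.2² − ½·14.6 = 31.14.
Planner sets s_i = Σα_j = 6.2 for every i, so S^SO = 3·6.2 = 18.6.
W^SO = (Σα)·S^SO − ½·3·(Σα)² = (3/2)·6.2² = 57.66.
Deadweight loss = W^SO − W^NE = 26.52.

26.52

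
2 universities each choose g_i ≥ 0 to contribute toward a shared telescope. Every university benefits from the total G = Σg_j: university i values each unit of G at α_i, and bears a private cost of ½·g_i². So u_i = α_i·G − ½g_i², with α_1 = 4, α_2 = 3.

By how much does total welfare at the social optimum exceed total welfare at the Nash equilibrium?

University i's FOC: ∂u_i/∂g_i = α_i − g_i = 0, so g_i* = α_i.
NE contributions = (4, 3); G = 7.
W^NE = (Σα)·G − ½Σα_i² = 7² − ½·25 = 36.5.
Planner sets g_i = Σα_j = 7 for every i, so G^SO = 2·7 = 14.
W^SO = (Σα)·G^SO − ½·2·(Σα)² = (2/2)·7² = 49.
Deadweight loss = W^SO − W^NE = 12.5.

12.5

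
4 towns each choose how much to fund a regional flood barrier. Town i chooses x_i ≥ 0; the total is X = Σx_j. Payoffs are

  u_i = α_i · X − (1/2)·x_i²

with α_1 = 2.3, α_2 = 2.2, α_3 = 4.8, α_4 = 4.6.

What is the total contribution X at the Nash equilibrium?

13.9

Town i's FOC: ∂u_i/∂x_i = α_i − x_i = 0, so x_i* = α_i.
NE contributions = (2.3, 2.2, 4.8, 4.6); X = 13.9.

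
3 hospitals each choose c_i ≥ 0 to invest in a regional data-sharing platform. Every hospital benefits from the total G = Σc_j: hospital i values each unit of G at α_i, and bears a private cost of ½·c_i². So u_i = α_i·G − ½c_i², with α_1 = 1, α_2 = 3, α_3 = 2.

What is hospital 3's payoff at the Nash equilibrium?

10

Hospital i's FOC: ∂u_i/∂c_i = α_i − c_i = 0, so c_i* = α_i.
NE contributions = (1, 3, 2); G = 6.
u_3 = α_3·G − ½·(c_3)² = 2·6 − ½·2² = 10.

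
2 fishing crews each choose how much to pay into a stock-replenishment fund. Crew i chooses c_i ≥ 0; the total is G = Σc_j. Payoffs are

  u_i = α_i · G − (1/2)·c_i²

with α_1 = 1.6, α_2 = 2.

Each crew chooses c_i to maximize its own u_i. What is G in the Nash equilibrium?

Crew i's FOC: ∂u_i/∂c_i = α_i − c_i = 0, so c_i* = α_i.
NE contributions = (1.6, 2); G = 3.6.

3.6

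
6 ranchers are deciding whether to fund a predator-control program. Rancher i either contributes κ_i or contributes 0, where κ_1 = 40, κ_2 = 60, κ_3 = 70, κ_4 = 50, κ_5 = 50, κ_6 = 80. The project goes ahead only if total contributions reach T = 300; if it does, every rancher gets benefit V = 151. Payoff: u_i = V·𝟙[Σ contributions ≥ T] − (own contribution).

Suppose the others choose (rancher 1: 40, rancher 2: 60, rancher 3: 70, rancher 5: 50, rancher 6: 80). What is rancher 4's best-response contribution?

0

Others' total = 300 ≥ 300; contributing adds cost 50 for no extra benefit.
Best response: 0.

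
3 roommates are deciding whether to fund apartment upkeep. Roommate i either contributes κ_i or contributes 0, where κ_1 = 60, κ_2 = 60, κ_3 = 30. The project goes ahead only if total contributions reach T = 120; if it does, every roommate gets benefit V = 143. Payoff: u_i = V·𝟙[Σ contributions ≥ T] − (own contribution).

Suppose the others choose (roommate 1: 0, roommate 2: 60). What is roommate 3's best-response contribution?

0

Others' total = 60. Even contributing 30 gives 90 < 120: no benefit either way.
Best response: 0.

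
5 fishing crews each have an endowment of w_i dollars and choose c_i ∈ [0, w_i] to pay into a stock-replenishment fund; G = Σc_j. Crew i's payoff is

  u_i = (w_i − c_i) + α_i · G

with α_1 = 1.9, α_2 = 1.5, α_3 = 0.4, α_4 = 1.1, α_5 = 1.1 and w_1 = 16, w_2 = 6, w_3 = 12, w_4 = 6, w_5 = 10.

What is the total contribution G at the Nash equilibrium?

38

∂u_i/∂c_i = α_i − 1, so crew i contributes w_i if α_i > 1, else 0.
α_i > 1 for i ∈ {1, 2, 4, 5}; NE contributions (16, 6, 0, 6, 10), G = 38.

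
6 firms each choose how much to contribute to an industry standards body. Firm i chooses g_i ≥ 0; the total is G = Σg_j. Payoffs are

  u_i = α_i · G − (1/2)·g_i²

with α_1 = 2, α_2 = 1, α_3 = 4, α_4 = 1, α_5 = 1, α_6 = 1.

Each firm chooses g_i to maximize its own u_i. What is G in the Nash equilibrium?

Firm i's FOC: ∂u_i/∂g_i = α_i − g_i = 0, so g_i* = α_i.
NE contributions = (2, 1, 4, 1, 1, 1); G = 10.

10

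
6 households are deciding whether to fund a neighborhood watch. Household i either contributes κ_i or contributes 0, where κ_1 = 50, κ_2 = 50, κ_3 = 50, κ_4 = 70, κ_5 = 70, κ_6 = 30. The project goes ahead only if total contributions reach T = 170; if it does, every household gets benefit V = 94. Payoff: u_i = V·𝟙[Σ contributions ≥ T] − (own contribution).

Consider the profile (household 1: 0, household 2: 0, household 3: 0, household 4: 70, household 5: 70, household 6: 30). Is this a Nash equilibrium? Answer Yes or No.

Total = 170 ≥ 170: provided.
Household 1 (pledges 0, payoff 94): pledging 50 → total 220, payoff 44. No gain.
Household 2 (pledges 0, payoff 94): pledging 50 → total 220, payoff 44. No gain.
Household 3 (pledges 0, payoff 94): pledging 50 → total 220, payoff 44. No gain.
Household 4 (pledges 70, payoff 24): dropping to 0 → total 100, payoff 0. No gain.
Household 5 (pledges 70, payoff 24): dropping to 0 → total 100, payoff 0. No gain.
Household 6 (pledges 30, payoff 64): dropping to 0 → total 140, payoff 0. No gain.

Yes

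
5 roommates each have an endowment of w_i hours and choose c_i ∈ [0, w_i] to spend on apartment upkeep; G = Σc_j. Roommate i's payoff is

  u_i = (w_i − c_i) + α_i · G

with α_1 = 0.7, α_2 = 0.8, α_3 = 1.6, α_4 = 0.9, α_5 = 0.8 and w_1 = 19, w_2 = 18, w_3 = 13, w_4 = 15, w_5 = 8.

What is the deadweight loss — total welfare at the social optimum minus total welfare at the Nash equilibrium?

228

∂u_i/∂c_i = α_i − 1, so roommate i contributes w_i if α_i > 1, else 0.
α_i > 1 for i ∈ {3}; NE contributions (0, 0, 13, 0, 0), G = 13.
W^NE = Σw_i − G^NE + (Σα_i)·G^NE = 73 + 3.8·13 = 122.4.
Planner: ∂(Σu_j)/∂c_i = Σα_j − 1 = 3.8 > 0, so everyone contributes w_i; G^SO = 73, W^SO = 73 + 3.8·73 = 350.4.
Deadweight loss = 228.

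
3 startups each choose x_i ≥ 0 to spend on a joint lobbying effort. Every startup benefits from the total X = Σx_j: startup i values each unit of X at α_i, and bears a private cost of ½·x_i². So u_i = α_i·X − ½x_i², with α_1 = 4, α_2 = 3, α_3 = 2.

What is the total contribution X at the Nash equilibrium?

9

Startup i's FOC: ∂u_i/∂x_i = α_i − x_i = 0, so x_i* = α_i.
NE contributions = (4, 3, 2); X = 9.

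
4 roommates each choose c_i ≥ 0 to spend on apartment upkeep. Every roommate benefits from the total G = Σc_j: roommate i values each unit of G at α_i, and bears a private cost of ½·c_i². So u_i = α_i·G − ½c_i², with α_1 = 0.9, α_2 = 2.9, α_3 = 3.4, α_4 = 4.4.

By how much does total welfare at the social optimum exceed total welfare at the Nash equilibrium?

154.63

Roommate i's FOC: ∂u_i/∂c_i = α_i − c_i = 0, so c_i* = α_i.
NE contributions = (0.9, 2.9, 3.4, 4.4); G = 11.6.
W^NE = (Σα)·G − ½Σα_i² = 11.6² − ½·40.14 = 114.49.
Planner sets c_i = Σα_j = 11.6 for every i, so G^SO = 4·11.6 = 46.4.
W^SO = (Σα)·G^SO − ½·4·(Σα)² = (4/2)·11.6² = 269.12.
Deadweight loss = W^SO − W^NE = 154.63.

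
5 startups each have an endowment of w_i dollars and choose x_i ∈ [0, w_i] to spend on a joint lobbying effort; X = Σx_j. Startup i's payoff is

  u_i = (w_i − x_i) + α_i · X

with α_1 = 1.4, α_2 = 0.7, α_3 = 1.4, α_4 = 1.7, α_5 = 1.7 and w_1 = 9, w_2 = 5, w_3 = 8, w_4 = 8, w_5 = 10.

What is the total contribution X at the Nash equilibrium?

35

∂u_i/∂x_i = α_i − 1, so startup i contributes w_i if α_i > 1, else 0.
α_i > 1 for i ∈ {1, 3, 4, 5}; NE contributions (9, 0, 8, 8, 10), X = 35.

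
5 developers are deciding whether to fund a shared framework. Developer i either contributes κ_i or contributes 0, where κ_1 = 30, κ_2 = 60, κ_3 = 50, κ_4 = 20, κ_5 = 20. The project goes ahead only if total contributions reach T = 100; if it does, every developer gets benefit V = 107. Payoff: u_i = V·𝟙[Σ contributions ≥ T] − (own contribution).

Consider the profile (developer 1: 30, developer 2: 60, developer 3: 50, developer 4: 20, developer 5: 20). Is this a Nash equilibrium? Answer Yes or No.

No

Total = 180 ≥ 100: provided.
Developer 1 (pledges 30, payoff 77): dropping to 0 → total 150, payoff 107. Profitable deviation.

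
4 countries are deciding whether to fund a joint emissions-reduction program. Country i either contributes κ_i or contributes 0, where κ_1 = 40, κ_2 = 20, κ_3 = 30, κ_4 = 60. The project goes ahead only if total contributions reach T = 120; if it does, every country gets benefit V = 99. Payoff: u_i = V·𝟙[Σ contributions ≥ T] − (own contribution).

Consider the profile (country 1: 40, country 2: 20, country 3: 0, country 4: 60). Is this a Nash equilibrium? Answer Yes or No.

Total = 120 ≥ 120: provided.
Country 1 (pledges 40, payoff 59): dropping to 0 → total 80, payoff 0. No gain.
Country 2 (pledges 20, payoff 79): dropping to 0 → total 100, payoff 0. No gain.
Country 3 (pledges 0, payoff 99): pledging 30 → total 150, payoff 69. No gain.
Country 4 (pledges 60, payoff 39): dropping to 0 → total 60, payoff 0. No gain.

Yes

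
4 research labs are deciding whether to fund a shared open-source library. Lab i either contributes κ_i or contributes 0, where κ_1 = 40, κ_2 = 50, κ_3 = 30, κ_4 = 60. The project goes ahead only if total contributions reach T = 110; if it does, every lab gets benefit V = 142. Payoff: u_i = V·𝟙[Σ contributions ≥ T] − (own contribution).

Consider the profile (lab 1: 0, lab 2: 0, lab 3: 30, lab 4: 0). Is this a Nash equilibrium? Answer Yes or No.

Total = 30 < 110: not provided.
Lab 1 (pledges 0, payoff 0): pledging 40 → total 70, payoff -40. No gain.
Lab 2 (pledges 0, payoff 0): pledging 50 → total 80, payoff -50. No gain.
Lab 3 (pledges 30, payoff -30): dropping to 0 → total 0, payoff 0. Profitable deviation.

No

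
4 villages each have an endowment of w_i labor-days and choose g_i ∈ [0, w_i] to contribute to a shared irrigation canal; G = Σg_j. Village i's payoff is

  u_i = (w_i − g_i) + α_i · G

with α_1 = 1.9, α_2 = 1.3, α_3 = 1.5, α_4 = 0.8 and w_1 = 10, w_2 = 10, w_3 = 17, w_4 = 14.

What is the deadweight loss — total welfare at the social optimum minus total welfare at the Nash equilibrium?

∂u_i/∂g_i = α_i − 1, so village i contributes w_i if α_i > 1, else 0.
α_i > 1 for i ∈ {1, 2, 3}; NE contributions (10, 10, 17, 0), G = 37.
W^NE = Σw_i − G^NE + (Σα_i)·G^NE = 51 + 4.5·37 = 217.5.
Planner: ∂(Σu_j)/∂g_i = Σα_j − 1 = 4.5 > 0, so everyone contributes w_i; G^SO = 51, W^SO = 51 + 4.5·51 = 280.5.
Deadweight loss = 63.

63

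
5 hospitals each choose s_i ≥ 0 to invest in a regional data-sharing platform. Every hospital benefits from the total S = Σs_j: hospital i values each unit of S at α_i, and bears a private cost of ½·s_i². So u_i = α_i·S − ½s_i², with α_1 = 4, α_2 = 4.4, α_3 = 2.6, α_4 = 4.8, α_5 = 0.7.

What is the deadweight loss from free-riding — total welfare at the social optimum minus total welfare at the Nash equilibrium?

Hospital i's FOC: ∂u_i/∂s_i = α_i − s_i = 0, so s_i* = α_i.
NE contributions = (4, 4.4, 2.6, 4.8, 0.7); S = 16.5.
W^NE = (Σα)·S − ½Σα_i² = 16.5² − ½·65.65 = 239.425.
Planner sets s_i = Σα_j = 16.5 for every i, so S^SO = 5·16.5 = 82.5.
W^SO = (Σα)·S^SO − ½·5·(Σα)² = (5/2)·16.5² = 680.625.
Deadweight loss = W^SO − W^NE = 441.2.

441.2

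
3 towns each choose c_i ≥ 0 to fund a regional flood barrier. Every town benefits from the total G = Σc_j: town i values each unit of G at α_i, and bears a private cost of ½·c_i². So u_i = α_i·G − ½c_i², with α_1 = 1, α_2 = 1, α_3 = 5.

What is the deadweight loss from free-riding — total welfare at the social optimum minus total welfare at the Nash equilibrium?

38

Town i's FOC: ∂u_i/∂c_i = α_i − c_i = 0, so c_i* = α_i.
NE contributions = (1, 1, 5); G = 7.
W^NE = (Σα)·G − ½Σα_i² = 7² − ½·27 = 35.5.
Planner sets c_i = Σα_j = 7 for every i, so G^SO = 3·7 = 21.
W^SO = (Σα)·G^SO − ½·3·(Σα)² = (3/2)·7² = 73.5.
Deadweight loss = W^SO − W^NE = 38.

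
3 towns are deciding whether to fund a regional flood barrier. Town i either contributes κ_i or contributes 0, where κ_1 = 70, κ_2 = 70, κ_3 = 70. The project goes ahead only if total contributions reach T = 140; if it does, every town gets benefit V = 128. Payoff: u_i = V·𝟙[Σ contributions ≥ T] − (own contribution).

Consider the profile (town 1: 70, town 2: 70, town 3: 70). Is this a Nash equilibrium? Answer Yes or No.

Total = 210 ≥ 140: provided.
Town 1 (pledges 70, payoff 58): dropping to 0 → total 140, payoff 128. Profitable deviation.

No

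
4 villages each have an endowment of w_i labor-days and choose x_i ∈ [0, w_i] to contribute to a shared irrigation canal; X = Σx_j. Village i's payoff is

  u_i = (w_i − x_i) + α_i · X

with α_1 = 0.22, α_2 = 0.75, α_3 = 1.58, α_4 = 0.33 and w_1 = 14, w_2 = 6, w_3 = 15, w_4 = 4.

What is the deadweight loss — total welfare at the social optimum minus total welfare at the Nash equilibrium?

45.12

∂u_i/∂x_i = α_i − 1, so village i contributes w_i if α_i > 1, else 0.
α_i > 1 for i ∈ {3}; NE contributions (0, 0, 15, 0), X = 15.
W^NE = Σw_i − X^NE + (Σα_i)·X^NE = 39 + 1.88·15 = 67.2.
Planner: ∂(Σu_j)/∂x_i = Σα_j − 1 = 1.88 > 0, so everyone contributes w_i; X^SO = 39, W^SO = 39 + 1.88·39 = 112.32.
Deadweight loss = 45.12.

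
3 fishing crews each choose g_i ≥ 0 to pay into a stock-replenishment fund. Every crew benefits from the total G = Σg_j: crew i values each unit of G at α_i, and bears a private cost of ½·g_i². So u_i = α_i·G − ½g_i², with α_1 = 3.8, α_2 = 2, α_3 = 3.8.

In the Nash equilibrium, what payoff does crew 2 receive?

17.2

Crew i's FOC: ∂u_i/∂g_i = α_i − g_i = 0, so g_i* = α_i.
NE contributions = (3.8, 2, 3.8); G = 9.6.
u_2 = α_2·G − ½·(g_2)² = 2·9.6 − ½·2² = 17.2.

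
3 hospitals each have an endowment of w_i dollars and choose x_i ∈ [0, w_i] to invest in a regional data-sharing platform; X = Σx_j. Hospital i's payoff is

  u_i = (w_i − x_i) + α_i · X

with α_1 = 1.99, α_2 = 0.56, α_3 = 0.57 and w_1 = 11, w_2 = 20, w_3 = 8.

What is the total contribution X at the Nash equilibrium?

∂u_i/∂x_i = α_i − 1, so hospital i contributes w_i if α_i > 1, else 0.
α_i > 1 for i ∈ {1}; NE contributions (11, 0, 0), X = 11.

11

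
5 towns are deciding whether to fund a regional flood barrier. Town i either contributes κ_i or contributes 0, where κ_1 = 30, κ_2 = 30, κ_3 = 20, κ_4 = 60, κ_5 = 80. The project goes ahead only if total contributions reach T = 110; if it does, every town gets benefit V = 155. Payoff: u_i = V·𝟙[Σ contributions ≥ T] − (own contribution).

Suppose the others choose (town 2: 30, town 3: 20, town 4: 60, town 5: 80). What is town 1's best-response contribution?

0

Others' total = 190 ≥ 110; contributing adds cost 30 for no extra benefit.
Best response: 0.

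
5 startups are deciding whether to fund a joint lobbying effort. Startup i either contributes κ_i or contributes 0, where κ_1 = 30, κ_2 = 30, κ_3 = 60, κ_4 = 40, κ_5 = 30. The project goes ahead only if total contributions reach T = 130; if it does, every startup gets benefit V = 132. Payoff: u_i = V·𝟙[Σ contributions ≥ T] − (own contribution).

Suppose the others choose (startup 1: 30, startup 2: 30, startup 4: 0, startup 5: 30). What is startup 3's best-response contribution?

60

Others' total = 90. Contributing 60 brings total to 150 ≥ 130: gain V − κ_3 = 72.
Best response: 60.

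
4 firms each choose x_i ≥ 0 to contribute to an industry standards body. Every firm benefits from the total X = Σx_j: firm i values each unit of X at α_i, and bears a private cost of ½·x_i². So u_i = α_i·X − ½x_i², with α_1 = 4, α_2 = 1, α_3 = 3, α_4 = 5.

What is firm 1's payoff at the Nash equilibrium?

44

Firm i's FOC: ∂u_i/∂x_i = α_i − x_i = 0, so x_i* = α_i.
NE contributions = (4, 1, 3, 5); X = 13.
u_1 = α_1·X − ½·(x_1)² = 4·13 − ½·4² = 44.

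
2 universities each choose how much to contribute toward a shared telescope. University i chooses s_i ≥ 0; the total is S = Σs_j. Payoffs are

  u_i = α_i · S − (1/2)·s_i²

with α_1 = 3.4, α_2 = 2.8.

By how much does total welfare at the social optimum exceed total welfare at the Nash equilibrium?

University i's FOC: ∂u_i/∂s_i = α_i − s_i = 0, so s_i* = α_i.
NE contributions = (3.4, 2.8); S = 6.2.
W^NE = (Σα)·S − ½Σα_i² = 6.2² − ½·19.4 = 28.74.
Planner sets s_i = Σα_j = 6.2 for every i, so S^SO = 2·6.2 = 12.4.
W^SO = (Σα)·S^SO − ½·2·(Σα)² = (2/2)·6.2² = 38.44.
Deadweight loss = W^SO − W^NE = 9.7.

9.7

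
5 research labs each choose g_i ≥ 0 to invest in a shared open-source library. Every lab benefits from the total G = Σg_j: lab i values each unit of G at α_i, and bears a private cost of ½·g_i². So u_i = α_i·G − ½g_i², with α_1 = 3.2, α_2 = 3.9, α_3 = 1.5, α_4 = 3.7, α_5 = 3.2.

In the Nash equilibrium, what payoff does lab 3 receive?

22.125

Lab i's FOC: ∂u_i/∂g_i = α_i − g_i = 0, so g_i* = α_i.
NE contributions = (3.2, 3.9, 1.5, 3.7, 3.2); G = 15.5.
u_3 = α_3·G − ½·(g_3)² = 1.5·15.5 − ½·1.5² = 22.125.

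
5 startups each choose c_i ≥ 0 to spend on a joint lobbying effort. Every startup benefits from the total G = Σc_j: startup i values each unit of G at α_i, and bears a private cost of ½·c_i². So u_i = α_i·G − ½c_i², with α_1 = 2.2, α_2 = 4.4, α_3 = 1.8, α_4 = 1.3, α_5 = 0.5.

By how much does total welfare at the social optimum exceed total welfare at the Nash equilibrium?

Startup i's FOC: ∂u_i/∂c_i = α_i − c_i = 0, so c_i* = α_i.
NE contributions = (2.2, 4.4, 1.8, 1.3, 0.5); G = 10.2.
W^NE = (Σα)·G − ½Σα_i² = 10.2² − ½·29.38 = 89.35.
Planner sets c_i = Σα_j = 10.2 for every i, so G^SO = 5·10.2 = 51.
W^SO = (Σα)·G^SO − ½·5·(Σα)² = (5/2)·10.2² = 260.1.
Deadweight loss = W^SO − W^NE = 170.75.

170.75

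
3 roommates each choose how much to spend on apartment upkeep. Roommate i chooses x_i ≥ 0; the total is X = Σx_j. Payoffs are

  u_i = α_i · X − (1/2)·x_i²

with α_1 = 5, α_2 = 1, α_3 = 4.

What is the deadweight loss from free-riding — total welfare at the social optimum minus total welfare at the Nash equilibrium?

71

Roommate i's FOC: ∂u_i/∂x_i = α_i − x_i = 0, so x_i* = α_i.
NE contributions = (5, 1, 4); X = 10.
W^NE = (Σα)·X − ½Σα_i² = 10² − ½·42 = 79.
Planner sets x_i = Σα_j = 10 for every i, so X^SO = 3·10 = 30.
W^SO = (Σα)·X^SO − ½·3·(Σα)² = (3/2)·10² = 150.
Deadweight loss = W^SO − W^NE = 71.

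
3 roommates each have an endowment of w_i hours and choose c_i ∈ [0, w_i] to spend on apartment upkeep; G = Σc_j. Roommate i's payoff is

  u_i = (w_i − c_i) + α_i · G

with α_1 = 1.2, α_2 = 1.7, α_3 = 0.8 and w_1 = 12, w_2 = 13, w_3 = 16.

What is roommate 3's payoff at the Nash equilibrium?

36

∂u_i/∂c_i = α_i − 1, so roommate i contributes w_i if α_i > 1, else 0.
α_i > 1 for i ∈ {1, 2}; NE contributions (12, 13, 0), G = 25.
u_3 = (16 − 0) + 0.8·25 = 36.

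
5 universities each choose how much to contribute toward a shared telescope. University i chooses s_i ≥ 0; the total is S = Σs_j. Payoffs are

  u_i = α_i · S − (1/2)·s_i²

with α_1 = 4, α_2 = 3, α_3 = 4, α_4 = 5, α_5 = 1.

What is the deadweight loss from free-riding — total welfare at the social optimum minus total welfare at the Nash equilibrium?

467

University i's FOC: ∂u_i/∂s_i = α_i − s_i = 0, so s_i* = α_i.
NE contributions = (4, 3, 4, 5, 1); S = 17.
W^NE = (Σα)·S − ½Σα_i² = 17² − ½·67 = 255.5.
Planner sets s_i = Σα_j = 17 for every i, so S^SO = 5·17 = 85.
W^SO = (Σα)·S^SO − ½·5·(Σα)² = (5/2)·17² = 722.5.
Deadweight loss = W^SO − W^NE = 467.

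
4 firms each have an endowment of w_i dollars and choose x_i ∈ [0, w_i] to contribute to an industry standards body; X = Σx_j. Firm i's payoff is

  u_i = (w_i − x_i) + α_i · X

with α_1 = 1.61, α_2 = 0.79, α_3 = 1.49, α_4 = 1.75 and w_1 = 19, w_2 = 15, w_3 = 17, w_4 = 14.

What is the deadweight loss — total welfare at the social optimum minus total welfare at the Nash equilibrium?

∂u_i/∂x_i = α_i − 1, so firm i contributes w_i if α_i > 1, else 0.
α_i > 1 for i ∈ {1, 3, 4}; NE contributions (19, 0, 17, 14), X = 50.
W^NE = Σw_i − X^NE + (Σα_i)·X^NE = 65 + 4.64·50 = 297.
Planner: ∂(Σu_j)/∂x_i = Σα_j − 1 = 4.64 > 0, so everyone contributes w_i; X^SO = 65, W^SO = 65 + 4.64·65 = 366.6.
Deadweight loss = 69.6.

69.6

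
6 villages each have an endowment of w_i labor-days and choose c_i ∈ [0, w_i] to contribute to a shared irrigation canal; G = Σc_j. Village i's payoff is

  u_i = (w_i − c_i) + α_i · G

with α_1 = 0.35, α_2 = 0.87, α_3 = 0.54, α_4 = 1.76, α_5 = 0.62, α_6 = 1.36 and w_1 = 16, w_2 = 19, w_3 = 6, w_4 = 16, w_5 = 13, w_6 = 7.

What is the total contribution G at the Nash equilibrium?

∂u_i/∂c_i = α_i − 1, so village i contributes w_i if α_i > 1, else 0.
α_i > 1 for i ∈ {4, 6}; NE contributions (0, 0, 0, 16, 0, 7), G = 23.

23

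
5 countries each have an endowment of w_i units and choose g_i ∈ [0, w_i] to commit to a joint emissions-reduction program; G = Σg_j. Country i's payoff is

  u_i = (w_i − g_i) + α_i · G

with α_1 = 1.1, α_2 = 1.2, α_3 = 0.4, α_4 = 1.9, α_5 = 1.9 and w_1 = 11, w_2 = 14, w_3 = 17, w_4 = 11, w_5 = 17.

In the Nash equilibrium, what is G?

∂u_i/∂g_i = α_i − 1, so country i contributes w_i if α_i > 1, else 0.
α_i > 1 for i ∈ {1, 2, 4, 5}; NE contributions (11, 14, 0, 11, 17), G = 53.

53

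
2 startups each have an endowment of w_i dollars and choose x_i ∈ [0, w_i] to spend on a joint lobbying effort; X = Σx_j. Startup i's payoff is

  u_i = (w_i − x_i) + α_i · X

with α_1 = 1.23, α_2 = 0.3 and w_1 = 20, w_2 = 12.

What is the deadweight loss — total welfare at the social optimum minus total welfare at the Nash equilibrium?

6.36

∂u_i/∂x_i = α_i − 1, so startup i contributes w_i if α_i > 1, else 0.
α_i > 1 for i ∈ {1}; NE contributions (20, 0), X = 20.
W^NE = Σw_i − X^NE + (Σα_i)·X^NE = 32 + 0.53·20 = 42.6.
Planner: ∂(Σu_j)/∂x_i = Σα_j − 1 = 0.53 > 0, so everyone contributes w_i; X^SO = 32, W^SO = 32 + 0.53·32 = 48.96.
Deadweight loss = 6.36.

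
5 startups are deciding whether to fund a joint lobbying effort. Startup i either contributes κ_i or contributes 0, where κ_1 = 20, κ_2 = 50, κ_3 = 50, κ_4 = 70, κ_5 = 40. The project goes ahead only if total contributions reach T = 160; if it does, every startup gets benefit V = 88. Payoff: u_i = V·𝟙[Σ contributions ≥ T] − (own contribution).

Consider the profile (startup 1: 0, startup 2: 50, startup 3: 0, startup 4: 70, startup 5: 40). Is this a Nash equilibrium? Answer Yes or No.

Total = 160 ≥ 160: provided.
Startup 1 (pledges 0, payoff 88): pledging 20 → total 180, payoff 68. No gain.
Startup 2 (pledges 50, payoff 38): dropping to 0 → total 110, payoff 0. No gain.
Startup 3 (pledges 0, payoff 88): pledging 50 → total 210, payoff 38. No gain.
Startup 4 (pledges 70, payoff 18): dropping to 0 → total 90, payoff 0. No gain.
Startup 5 (pledges 40, payoff 48): dropping to 0 → total 120, payoff 0. No gain.

Yes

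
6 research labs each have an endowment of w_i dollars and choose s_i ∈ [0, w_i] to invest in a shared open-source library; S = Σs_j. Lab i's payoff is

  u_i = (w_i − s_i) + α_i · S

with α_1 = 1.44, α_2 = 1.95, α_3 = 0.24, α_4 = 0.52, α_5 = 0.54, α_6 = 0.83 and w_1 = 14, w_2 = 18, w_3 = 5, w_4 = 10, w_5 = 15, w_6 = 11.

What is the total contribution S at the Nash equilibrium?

32

∂u_i/∂s_i = α_i − 1, so lab i contributes w_i if α_i > 1, else 0.
α_i > 1 for i ∈ {1, 2}; NE contributions (14, 18, 0, 0, 0, 0), S = 32.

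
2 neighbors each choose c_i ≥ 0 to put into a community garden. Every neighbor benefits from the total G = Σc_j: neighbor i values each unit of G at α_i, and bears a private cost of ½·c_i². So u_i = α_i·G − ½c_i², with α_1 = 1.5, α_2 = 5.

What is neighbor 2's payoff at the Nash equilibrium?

20

Neighbor i's FOC: ∂u_i/∂c_i = α_i − c_i = 0, so c_i* = α_i.
NE contributions = (1.5, 5); G = 6.5.
u_2 = α_2·G − ½·(c_2)² = 5·6.5 − ½·5² = 20.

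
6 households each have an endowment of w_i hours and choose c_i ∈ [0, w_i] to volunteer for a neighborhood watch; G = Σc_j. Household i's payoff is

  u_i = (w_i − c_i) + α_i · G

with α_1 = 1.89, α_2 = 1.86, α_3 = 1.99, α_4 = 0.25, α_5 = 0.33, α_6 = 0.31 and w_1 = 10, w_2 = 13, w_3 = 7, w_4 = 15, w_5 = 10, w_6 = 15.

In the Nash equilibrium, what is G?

30

∂u_i/∂c_i = α_i − 1, so household i contributes w_i if α_i > 1, else 0.
α_i > 1 for i ∈ {1, 2, 3}; NE contributions (10, 13, 7, 0, 0, 0), G = 30.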